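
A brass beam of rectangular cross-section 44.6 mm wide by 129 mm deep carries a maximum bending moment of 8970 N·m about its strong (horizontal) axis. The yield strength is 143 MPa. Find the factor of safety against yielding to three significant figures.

Section modulus S = bh²/6 = 44.6×129²/6 = 123700 mm³.
σ = M/S = 8970000/123700 = 72.52 MPa.
n = 143/72.52 = 1.972.

n = 1.97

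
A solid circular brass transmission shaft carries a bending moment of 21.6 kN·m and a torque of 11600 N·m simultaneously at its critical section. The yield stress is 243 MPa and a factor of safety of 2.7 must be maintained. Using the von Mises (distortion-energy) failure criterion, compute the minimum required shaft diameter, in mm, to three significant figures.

d = 139 mm

σ_allow = σ_y/n = 243/2.7 = 90.00 MPa.
For a solid shaft σ_b = 32M/(πd³) and τ = 16T/(πd³), so the von Mises stress is σ' = (16/πd³)·√(4M²+3T²).
√(4M²+3T²) = √(4×(2.160×10^7)² + 3×(1.160×10^7)²) = 4.764×10^7 N·mm.
d³ = 16×4.764×10^7/(π×90.00) = 2.696×10^6 mm³.
d = 139.2 mm.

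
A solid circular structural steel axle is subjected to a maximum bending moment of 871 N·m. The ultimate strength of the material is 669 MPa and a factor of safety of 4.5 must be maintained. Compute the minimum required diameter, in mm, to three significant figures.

d = 39.1 mm

σ_allow = 669/4.5 = 148.7 MPa.
For a solid circular section σ = 32M/(πd³), so d³ = 32M/(π σ_allow) = 32×871000/(π×148.7) = 59680 mm³.
d = 39.08 mm.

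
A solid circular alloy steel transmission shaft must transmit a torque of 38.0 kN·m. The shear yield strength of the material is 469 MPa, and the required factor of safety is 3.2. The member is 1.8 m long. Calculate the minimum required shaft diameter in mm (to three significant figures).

Allowable shear stress τ_allow = 469/3.2 = 146.6 MPa.
For a solid shaft τ = 16T/(πd³), so d³ = 16T/(π τ_allow) = 16×3.8000×10^7/(π×146.6) = 1.320×10^6 mm³.
d = (1.320×10^6)^(1/3) = 109.7 mm.

d = 110 mm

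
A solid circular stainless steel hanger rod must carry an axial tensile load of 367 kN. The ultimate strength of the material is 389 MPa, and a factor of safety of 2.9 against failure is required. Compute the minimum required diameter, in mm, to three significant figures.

d = 59.0 mm

Allowable stress σ_allow = 389/2.9 = 134.1 MPa.
Required area A = F/σ_allow = 367000/134.1 = 2736 mm².
A = πd²/4 → d = √(4A/π) = 59.02 mm.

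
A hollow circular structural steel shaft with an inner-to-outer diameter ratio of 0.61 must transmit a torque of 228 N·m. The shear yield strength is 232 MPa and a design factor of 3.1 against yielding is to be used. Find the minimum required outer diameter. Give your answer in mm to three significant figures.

τ_allow = 232/3.1 = 74.84 MPa.
For a hollow shaft τ = 16T/[πd_o³(1−k⁴)] with k = 0.61, so 1−k⁴ = 0.8615.
d_o³ = 16T/[π τ_allow (1−k⁴)] = 16×228000/(π×74.84×0.8615) = 18010 mm³.
d_o = 26.21 mm.

d_o = 26.2 mm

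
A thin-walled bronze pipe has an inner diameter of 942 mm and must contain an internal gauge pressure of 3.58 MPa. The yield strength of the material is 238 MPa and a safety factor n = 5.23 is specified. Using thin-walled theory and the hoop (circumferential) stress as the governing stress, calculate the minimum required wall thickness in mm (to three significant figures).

t = 37.1 mm

σ_allow = 238/5.23 = 45.51 MPa.
Hoop stress σ_h = pD/(2t), so t = pD/(2σ_allow) = 3.58×942/(2×45.51) = 37.05 mm.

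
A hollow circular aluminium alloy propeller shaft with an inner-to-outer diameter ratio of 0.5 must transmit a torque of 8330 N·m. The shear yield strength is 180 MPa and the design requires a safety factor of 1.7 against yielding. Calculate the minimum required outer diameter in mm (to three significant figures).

d_o = 75.3 mm

τ_allow = 180/1.7 = 105.9 MPa.
For a hollow shaft τ = 16T/[πd_o³(1−k⁴)] with k = 0.5, so 1−k⁴ = 0.9375.
d_o³ = 16T/[π τ_allow (1−k⁴)] = 16×8330000/(π×105.9×0.9375) = 427400 mm³.
d_o = 75.33 mm.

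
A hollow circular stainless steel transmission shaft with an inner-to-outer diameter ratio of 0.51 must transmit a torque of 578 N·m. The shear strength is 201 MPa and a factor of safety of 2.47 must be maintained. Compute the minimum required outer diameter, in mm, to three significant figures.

d_o = 33.9 mm

τ_allow = 201/2.47 = 81.38 MPa.
For a hollow shaft τ = 16T/[πd_o³(1−k⁴)] with k = 0.51, so 1−k⁴ = 0.9323.
d_o³ = 16T/[π τ_allow (1−k⁴)] = 16×578000/(π×81.38×0.9323) = 38800 mm³.
d_o = 33.85 mm.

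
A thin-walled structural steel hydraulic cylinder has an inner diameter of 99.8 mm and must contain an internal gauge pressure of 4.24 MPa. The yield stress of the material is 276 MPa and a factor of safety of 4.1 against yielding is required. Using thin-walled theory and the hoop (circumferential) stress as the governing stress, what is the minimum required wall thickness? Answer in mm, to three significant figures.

t = 3.14 mm

σ_allow = 276/4.1 = 67.32 MPa.
Hoop stress σ_h = pD/(2t), so t = pD/(2σ_allow) = 4.24×99.8/(2×67.32) = 3.143 mm.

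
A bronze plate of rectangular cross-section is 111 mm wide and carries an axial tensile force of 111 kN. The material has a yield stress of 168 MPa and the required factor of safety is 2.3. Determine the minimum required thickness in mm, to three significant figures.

σ_allow = 168/2.3 = 73.04 MPa.
Required area A = F/σ_allow = 111000/73.04 = 1520 mm².
t = A/w = 1520/111 = 13.69 mm.

t = 13.7 mm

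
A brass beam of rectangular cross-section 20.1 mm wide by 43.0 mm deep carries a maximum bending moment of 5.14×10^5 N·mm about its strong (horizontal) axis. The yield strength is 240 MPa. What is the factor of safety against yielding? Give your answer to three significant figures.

Section modulus S = bh²/6 = 20.1×43.0²/6 = 6194 mm³.
σ = M/S = 514000/6194 = 82.98 MPa.
n = 240/82.98 = 2.892.

n = 2.89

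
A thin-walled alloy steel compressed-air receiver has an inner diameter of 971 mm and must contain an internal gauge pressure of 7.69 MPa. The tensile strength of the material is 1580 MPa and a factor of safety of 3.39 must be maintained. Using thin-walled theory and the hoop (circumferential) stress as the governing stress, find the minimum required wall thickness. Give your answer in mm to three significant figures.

t = 8.01 mm

σ_allow = 1580/3.39 = 466.1 MPa.
Hoop stress σ_h = pD/(2t), so t = pD/(2σ_allow) = 7.69×971/(2×466.1) = 8.010 mm.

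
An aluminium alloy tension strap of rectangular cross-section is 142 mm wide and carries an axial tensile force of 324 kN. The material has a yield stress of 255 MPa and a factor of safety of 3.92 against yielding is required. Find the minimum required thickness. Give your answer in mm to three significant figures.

t = 35.1 mm

σ_allow = 255/3.92 = 65.05 MPa.
Required area A = F/σ_allow = 324000/65.05 = 4981 mm².
t = A/w = 4981/142 = 35.08 mm.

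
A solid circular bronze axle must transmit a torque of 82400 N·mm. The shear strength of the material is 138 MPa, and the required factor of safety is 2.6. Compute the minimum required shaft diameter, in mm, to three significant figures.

d = 19.9 mm

Allowable shear stress τ_allow = 138/2.6 = 53.08 MPa.
For a solid shaft τ = 16T/(πd³), so d³ = 16T/(π τ_allow) = 16×82400/(π×53.08) = 7907 mm³.
d = (7907)^(1/3) = 19.92 mm.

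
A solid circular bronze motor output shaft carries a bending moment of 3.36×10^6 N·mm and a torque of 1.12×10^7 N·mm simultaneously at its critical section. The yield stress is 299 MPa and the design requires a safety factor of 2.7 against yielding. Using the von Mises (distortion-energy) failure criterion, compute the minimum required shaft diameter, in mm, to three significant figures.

d = 98.1 mm

σ_allow = σ_y/n = 299/2.7 = 110.7 MPa.
For a solid shaft σ_b = 32M/(πd³) and τ = 16T/(πd³), so the von Mises stress is σ' = (16/πd³)·√(4M²+3T²).
√(4M²+3T²) = √(4×(3.360×10^6)² + 3×(1.120×10^7)²) = 2.053×10^7 N·mm.
d³ = 16×2.053×10^7/(π×110.7) = 944200 mm³.
d = 98.10 mm.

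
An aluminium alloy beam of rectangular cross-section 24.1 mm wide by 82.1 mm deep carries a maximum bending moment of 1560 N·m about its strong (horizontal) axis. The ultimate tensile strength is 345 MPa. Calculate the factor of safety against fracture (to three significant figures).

n = 5.99

Section modulus S = bh²/6 = 24.1×82.1²/6 = 27070 mm³.
σ = M/S = 1560000/27070 = 57.62 MPa.
n = 345/57.62 = 5.988.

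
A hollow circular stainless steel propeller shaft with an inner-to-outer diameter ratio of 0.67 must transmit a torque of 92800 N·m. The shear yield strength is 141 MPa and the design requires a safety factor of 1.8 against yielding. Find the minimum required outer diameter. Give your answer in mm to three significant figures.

d_o = 196 mm

τ_allow = 141/1.8 = 78.33 MPa.
For a hollow shaft τ = 16T/[πd_o³(1−k⁴)] with k = 0.67, so 1−k⁴ = 0.7985.
d_o³ = 16T/[π τ_allow (1−k⁴)] = 16×9.2800×10^7/(π×78.33×0.7985) = 7.556×10^6 mm³.
d_o = 196.2 mm.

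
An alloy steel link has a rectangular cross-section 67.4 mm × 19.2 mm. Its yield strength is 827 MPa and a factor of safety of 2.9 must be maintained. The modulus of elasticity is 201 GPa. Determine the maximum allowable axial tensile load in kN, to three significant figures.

σ_allow = 827/2.9 = 285.2 MPa.
A = 67.4×19.2 = 1294 mm².
F_allow = σ_allow × A = 285.2×1294 = 369000 N.

F_allow = 369 kN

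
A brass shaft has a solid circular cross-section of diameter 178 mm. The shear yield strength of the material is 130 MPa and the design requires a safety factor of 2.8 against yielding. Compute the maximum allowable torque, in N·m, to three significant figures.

τ_allow = 130/2.8 = 46.43 MPa.
For a solid shaft T_allow = τ_allow·πd³/16; πd³/16 = π×178³/16 = 1.107×10^6 mm³.
T_allow = 46.43×1.107×10^6 = 5.141×10^7 N·mm = 51410 N·m.

T_allow = 51400 N·m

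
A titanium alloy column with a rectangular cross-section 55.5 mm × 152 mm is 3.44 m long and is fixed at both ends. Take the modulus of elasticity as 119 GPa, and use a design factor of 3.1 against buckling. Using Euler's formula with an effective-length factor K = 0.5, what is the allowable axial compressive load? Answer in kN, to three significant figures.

Buckling occurs about the weak axis: I_min = h·b³/12 = 152×55.5³/12 = 2.165×10^6 mm⁴ (b = 55.5 mm is the smaller dimension).
Effective length L_e = KL = 0.5×3.44 m = 1720 mm.
Euler critical load P_cr = π²EI/L_e² = π²×119000×2.165×10^6/1720² = 859700 N.
P_allow = P_cr/n = 859700/3.1 = 277300 N.

P_allow = 277 kN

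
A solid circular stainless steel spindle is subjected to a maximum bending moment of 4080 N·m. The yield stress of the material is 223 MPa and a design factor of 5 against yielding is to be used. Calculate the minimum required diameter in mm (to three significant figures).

d = 97.7 mm

σ_allow = 223/5 = 44.60 MPa.
For a solid circular section σ = 32M/(πd³), so d³ = 32M/(π σ_allow) = 32×4080000/(π×44.60) = 931800 mm³.
d = 97.67 mm.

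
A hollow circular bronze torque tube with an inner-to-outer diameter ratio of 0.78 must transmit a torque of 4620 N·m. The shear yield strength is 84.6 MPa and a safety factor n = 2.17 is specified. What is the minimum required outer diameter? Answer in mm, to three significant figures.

d_o = 98.6 mm

τ_allow = 84.6/2.17 = 38.99 MPa.
For a hollow shaft τ = 16T/[πd_o³(1−k⁴)] with k = 0.78, so 1−k⁴ = 0.6298.
d_o³ = 16T/[π τ_allow (1−k⁴)] = 16×4620000/(π×38.99×0.6298) = 958200 mm³.
d_o = 98.59 mm.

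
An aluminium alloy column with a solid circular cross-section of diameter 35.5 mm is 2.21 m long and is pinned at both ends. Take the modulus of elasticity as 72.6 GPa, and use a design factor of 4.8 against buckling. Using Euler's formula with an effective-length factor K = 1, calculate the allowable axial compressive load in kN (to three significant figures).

P_allow = 2.38 kN

I = πd⁴/64 = π×35.5⁴/64 = 77960 mm⁴.
Effective length L_e = KL = 1×2.21 m = 2210 mm.
Euler critical load P_cr = π²EI/L_e² = π²×72600×77960/2210² = 11440 N.
P_allow = P_cr/n = 11440/4.8 = 2383 N.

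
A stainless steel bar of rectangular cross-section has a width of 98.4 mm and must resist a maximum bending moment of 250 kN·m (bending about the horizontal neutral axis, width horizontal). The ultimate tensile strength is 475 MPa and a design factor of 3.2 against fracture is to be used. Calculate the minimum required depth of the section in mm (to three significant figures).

σ_allow = 475/3.2 = 148.4 MPa.
For a rectangular section σ = 6M/(bh²), so h² = 6M/(b σ_allow) = 6×2.5000×10^8/(98.4×148.4) = 102700 mm².
h = 320.5 mm.

h = 320 mm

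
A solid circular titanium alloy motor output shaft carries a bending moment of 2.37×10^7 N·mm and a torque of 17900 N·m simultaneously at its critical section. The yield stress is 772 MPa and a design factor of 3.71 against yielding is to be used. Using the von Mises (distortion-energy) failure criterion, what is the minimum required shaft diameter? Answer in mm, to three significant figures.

d = 112 mm

σ_allow = σ_y/n = 772/3.71 = 208.1 MPa.
For a solid shaft σ_b = 32M/(πd³) and τ = 16T/(πd³), so the von Mises stress is σ' = (16/πd³)·√(4M²+3T²).
√(4M²+3T²) = √(4×(2.370×10^7)² + 3×(1.790×10^7)²) = 5.664×10^7 N·mm.
d³ = 16×5.664×10^7/(π×208.1) = 1.386×10^6 mm³.
d = 111.5 mm.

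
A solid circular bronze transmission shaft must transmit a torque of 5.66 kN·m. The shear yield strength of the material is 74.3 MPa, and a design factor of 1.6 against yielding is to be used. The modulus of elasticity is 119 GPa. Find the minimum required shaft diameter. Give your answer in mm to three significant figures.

Allowable shear stress τ_allow = 74.3/1.6 = 46.44 MPa.
For a solid shaft τ = 16T/(πd³), so d³ = 16T/(π τ_allow) = 16×5660000/(π×46.44) = 620800 mm³.
d = (620800)^(1/3) = 85.30 mm.

d = 85.3 mm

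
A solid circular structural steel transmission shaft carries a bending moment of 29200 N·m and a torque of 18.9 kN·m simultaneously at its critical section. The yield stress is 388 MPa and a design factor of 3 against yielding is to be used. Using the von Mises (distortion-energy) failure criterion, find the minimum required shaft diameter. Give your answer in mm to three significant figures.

d = 138 mm

σ_allow = σ_y/n = 388/3 = 129.3 MPa.
For a solid shaft σ_b = 32M/(πd³) and τ = 16T/(πd³), so the von Mises stress is σ' = (16/πd³)·√(4M²+3T²).
√(4M²+3T²) = √(4×(2.920×10^7)² + 3×(1.890×10^7)²) = 6.695×10^7 N·mm.
d³ = 16×6.695×10^7/(π×129.3) = 2.636×10^6 mm³.
d = 138.1 mm.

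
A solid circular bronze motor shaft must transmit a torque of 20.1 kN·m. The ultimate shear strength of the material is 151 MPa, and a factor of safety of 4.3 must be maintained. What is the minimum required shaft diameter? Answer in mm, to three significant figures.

d = 143 mm

Allowable shear stress τ_allow = 151/4.3 = 35.12 MPa.
For a solid shaft τ = 16T/(πd³), so d³ = 16T/(π τ_allow) = 16×2.0100×10^7/(π×35.12) = 2.915×10^6 mm³.
d = (2.915×10^6)^(1/3) = 142.9 mm.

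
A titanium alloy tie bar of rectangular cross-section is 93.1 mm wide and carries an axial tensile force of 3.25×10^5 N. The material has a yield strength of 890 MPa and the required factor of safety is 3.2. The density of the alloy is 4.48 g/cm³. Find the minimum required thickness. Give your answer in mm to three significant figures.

σ_allow = 890/3.2 = 278.1 MPa.
Required area A = F/σ_allow = 325000/278.1 = 1169 mm².
t = A/w = 1169/93.1 = 12.55 mm.

t = 12.6 mm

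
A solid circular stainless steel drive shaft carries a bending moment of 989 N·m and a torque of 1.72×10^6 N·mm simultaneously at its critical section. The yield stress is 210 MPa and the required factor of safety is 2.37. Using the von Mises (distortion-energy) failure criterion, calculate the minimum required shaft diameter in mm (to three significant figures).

σ_allow = σ_y/n = 210/2.37 = 88.61 MPa.
For a solid shaft σ_b = 32M/(πd³) and τ = 16T/(πd³), so the von Mises stress is σ' = (16/πd³)·√(4M²+3T²).
√(4M²+3T²) = √(4×(989000)² + 3×(1.720×10^6)²) = 3.576×10^6 N·mm.
d³ = 16×3.576×10^6/(π×88.61) = 205500 mm³.
d = 59.02 mm.

d = 59.0 mm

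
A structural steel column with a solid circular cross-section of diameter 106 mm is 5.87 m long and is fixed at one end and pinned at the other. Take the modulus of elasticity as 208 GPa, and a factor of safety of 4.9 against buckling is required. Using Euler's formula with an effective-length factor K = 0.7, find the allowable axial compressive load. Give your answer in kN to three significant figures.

P_allow = 154 kN

I = πd⁴/64 = π×106⁴/64 = 6.197×10^6 mm⁴.
Effective length L_e = KL = 0.7×5.87 m = 4109 mm.
Euler critical load P_cr = π²EI/L_e² = π²×208000×6.197×10^6/4109² = 753500 N.
P_allow = P_cr/n = 753500/4.9 = 153800 N.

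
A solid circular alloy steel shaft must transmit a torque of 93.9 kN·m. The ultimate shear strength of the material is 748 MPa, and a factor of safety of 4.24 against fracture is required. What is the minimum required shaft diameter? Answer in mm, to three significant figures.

Allowable shear stress τ_allow = 748/4.24 = 176.4 MPa.
For a solid shaft τ = 16T/(πd³), so d³ = 16T/(π τ_allow) = 16×9.3900×10^7/(π×176.4) = 2.711×10^6 mm³.
d = (2.711×10^6)^(1/3) = 139.4 mm.

d = 139 mm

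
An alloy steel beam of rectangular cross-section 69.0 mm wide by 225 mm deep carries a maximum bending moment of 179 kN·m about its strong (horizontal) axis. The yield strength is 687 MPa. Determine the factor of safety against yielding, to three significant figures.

Section modulus S = bh²/6 = 69.0×225²/6 = 582200 mm³.
σ = M/S = 1.7900×10^8/582200 = 307.5 MPa.
n = 687/307.5 = 2.234.

n = 2.23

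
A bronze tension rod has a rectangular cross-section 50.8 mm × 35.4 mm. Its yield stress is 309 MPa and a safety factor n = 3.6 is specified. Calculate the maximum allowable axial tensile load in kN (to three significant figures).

σ_allow = 309/3.6 = 85.83 MPa.
A = 50.8×35.4 = 1798 mm².
F_allow = σ_allow × A = 85.83×1798 = 154400 N.

F_allow = 154 kN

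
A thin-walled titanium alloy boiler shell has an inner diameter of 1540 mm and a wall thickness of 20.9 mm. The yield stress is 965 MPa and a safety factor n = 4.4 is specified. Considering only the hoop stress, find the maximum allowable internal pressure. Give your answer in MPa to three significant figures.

p_allow = 5.95 MPa

σ_allow = 965/4.4 = 219.3 MPa.
σ_h = pD/(2t) → p_allow = 2σ_allow t/D = 2×219.3×20.9/1540 = 5.953 MPa.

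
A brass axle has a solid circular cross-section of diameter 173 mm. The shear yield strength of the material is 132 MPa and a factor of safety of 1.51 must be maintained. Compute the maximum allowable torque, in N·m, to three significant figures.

τ_allow = 132/1.51 = 87.42 MPa.
For a solid shaft T_allow = τ_allow·πd³/16; πd³/16 = π×173³/16 = 1.017×10^6 mm³.
T_allow = 87.42×1.017×10^6 = 8.887×10^7 N·mm = 88870 N·m.

T_allow = 88900 N·m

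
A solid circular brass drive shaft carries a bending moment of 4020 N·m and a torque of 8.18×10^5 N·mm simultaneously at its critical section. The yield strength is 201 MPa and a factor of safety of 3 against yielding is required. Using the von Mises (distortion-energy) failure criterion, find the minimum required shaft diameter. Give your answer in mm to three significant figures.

d = 85.3 mm

σ_allow = σ_y/n = 201/3 = 67.00 MPa.
For a solid shaft σ_b = 32M/(πd³) and τ = 16T/(πd³), so the von Mises stress is σ' = (16/πd³)·√(4M²+3T²).
√(4M²+3T²) = √(4×(4.020×10^6)² + 3×(818000)²) = 8.164×10^6 N·mm.
d³ = 16×8.164×10^6/(π×67.00) = 620600 mm³.
d = 85.30 mm.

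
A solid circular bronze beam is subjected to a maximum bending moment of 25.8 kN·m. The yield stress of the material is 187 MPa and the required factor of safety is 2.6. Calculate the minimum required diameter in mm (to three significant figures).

σ_allow = 187/2.6 = 71.92 MPa.
For a solid circular section σ = 32M/(πd³), so d³ = 32M/(π σ_allow) = 32×2.5800×10^7/(π×71.92) = 3.654×10^6 mm³.
d = 154.0 mm.

d = 154 mm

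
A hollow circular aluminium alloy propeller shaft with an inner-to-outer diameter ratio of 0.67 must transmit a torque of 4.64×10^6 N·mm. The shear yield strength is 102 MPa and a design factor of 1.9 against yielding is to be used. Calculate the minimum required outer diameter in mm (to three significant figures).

τ_allow = 102/1.9 = 53.68 MPa.
For a hollow shaft τ = 16T/[πd_o³(1−k⁴)] with k = 0.67, so 1−k⁴ = 0.7985.
d_o³ = 16T/[π τ_allow (1−k⁴)] = 16×4640000/(π×53.68×0.7985) = 551300 mm³.
d_o = 82.00 mm.

d_o = 82.0 mm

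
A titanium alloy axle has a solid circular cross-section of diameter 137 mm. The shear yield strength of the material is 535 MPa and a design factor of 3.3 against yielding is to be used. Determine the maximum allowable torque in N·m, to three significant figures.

T_allow = 81900 N·m

τ_allow = 535/3.3 = 162.1 MPa.
For a solid shaft T_allow = τ_allow·πd³/16; πd³/16 = π×137³/16 = 504900 mm³.
T_allow = 162.1×504900 = 8.185×10^7 N·mm = 81850 N·m.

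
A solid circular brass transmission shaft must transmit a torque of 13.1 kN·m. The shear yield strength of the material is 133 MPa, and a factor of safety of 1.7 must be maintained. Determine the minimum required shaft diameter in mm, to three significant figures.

d = 94.8 mm

Allowable shear stress τ_allow = 133/1.7 = 78.24 MPa.
For a solid shaft τ = 16T/(πd³), so d³ = 16T/(π τ_allow) = 16×1.3100×10^7/(π×78.24) = 852800 mm³.
d = (852800)^(1/3) = 94.83 mm.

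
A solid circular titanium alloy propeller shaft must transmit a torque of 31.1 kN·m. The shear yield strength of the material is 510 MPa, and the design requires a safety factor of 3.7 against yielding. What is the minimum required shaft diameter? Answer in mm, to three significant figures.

Allowable shear stress τ_allow = 510/3.7 = 137.8 MPa.
For a solid shaft τ = 16T/(πd³), so d³ = 16T/(π τ_allow) = 16×3.1100×10^7/(π×137.8) = 1.149×10^6 mm³.
d = (1.149×10^6)^(1/3) = 104.7 mm.

d = 105 mm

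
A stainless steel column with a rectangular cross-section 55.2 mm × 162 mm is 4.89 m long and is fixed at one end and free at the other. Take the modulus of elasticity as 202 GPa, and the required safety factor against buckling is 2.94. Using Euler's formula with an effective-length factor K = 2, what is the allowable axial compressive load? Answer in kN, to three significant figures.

P_allow = 16.1 kN

Buckling occurs about the weak axis: I_min = h·b³/12 = 162×55.2³/12 = 2.271×10^6 mm⁴ (b = 55.2 mm is the smaller dimension).
Effective length L_e = KL = 2×4.89 m = 9780 mm.
Euler critical load P_cr = π²EI/L_e² = π²×202000×2.271×10^6/9780² = 47330 N.
P_allow = P_cr/n = 47330/2.94 = 16100 N.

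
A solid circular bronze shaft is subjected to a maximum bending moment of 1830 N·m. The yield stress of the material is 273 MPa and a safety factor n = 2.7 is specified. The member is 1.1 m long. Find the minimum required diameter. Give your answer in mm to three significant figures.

σ_allow = 273/2.7 = 101.1 MPa.
For a solid circular section σ = 32M/(πd³), so d³ = 32M/(π σ_allow) = 32×1830000/(π×101.1) = 184400 mm³.
d = 56.91 mm.

d = 56.9 mm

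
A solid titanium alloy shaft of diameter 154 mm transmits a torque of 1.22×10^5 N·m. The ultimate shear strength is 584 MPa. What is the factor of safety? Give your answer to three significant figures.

n = 3.43

τ = 16T/(πd³) = 16×1.2200×10^8/(π×154³) = 170.1 MPa.
n = τ_limit/τ = 584/170.1 = 3.433.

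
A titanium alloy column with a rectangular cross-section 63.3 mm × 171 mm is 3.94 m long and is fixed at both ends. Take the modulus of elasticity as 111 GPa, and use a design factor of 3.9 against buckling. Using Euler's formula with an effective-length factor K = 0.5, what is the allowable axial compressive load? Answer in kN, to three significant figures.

Buckling occurs about the weak axis: I_min = h·b³/12 = 171×63.3³/12 = 3.614×10^6 mm⁴ (b = 63.3 mm is the smaller dimension).
Effective length L_e = KL = 0.5×3.94 m = 1970 mm.
Euler critical load P_cr = π²EI/L_e² = π²×111000×3.614×10^6/1970² = 1.020×10^6 N.
P_allow = P_cr/n = 1.020×10^6/3.9 = 261600 N.

P_allow = 262 kN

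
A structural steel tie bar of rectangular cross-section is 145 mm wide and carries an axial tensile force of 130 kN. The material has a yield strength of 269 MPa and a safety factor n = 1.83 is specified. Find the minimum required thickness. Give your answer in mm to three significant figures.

σ_allow = 269/1.83 = 147.0 MPa.
Required area A = F/σ_allow = 130000/147.0 = 884.4 mm².
t = A/w = 884.4/145 = 6.099 mm.

t = 6.10 mm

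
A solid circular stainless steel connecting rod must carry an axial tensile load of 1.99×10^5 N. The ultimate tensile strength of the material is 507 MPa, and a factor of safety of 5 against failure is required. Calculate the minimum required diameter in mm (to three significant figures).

Allowable stress σ_allow = 507/5 = 101.4 MPa.
Required area A = F/σ_allow = 199000/101.4 = 1963 mm².
A = πd²/4 → d = √(4A/π) = 49.99 mm.

d = 50.0 mm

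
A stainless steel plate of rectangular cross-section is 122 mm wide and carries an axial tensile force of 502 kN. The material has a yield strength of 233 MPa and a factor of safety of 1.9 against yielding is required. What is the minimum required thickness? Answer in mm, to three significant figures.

σ_allow = 233/1.9 = 122.6 MPa.
Required area A = F/σ_allow = 502000/122.6 = 4094 mm².
t = A/w = 4094/122 = 33.55 mm.

t = 33.6 mm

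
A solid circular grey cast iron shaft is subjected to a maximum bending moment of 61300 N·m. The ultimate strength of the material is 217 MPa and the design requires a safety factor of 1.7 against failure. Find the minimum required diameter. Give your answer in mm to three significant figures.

σ_allow = 217/1.7 = 127.6 MPa.
For a solid circular section σ = 32M/(πd³), so d³ = 32M/(π σ_allow) = 32×6.1300×10^7/(π×127.6) = 4.892×10^6 mm³.
d = 169.8 mm.

d = 170 mm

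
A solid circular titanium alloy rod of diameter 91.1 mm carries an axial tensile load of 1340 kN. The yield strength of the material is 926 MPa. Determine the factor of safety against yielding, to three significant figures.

n = 4.50

A = πd²/4 = 6518 mm².
σ = F/A = 1340000/6518 = 205.6 MPa.
n = 926/205.6 = 4.504.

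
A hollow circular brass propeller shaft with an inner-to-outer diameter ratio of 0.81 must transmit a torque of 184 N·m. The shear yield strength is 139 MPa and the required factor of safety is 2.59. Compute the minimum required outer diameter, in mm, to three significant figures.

d_o = 31.3 mm

τ_allow = 139/2.59 = 53.67 MPa.
For a hollow shaft τ = 16T/[πd_o³(1−k⁴)] with k = 0.81, so 1−k⁴ = 0.5695.
d_o³ = 16T/[π τ_allow (1−k⁴)] = 16×184000/(π×53.67×0.5695) = 30660 mm³.
d_o = 31.30 mm.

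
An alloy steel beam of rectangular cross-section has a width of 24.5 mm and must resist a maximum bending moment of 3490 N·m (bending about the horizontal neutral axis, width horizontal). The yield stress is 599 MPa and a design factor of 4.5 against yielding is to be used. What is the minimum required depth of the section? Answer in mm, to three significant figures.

h = 80.1 mm

σ_allow = 599/4.5 = 133.1 MPa.
For a rectangular section σ = 6M/(bh²), so h² = 6M/(b σ_allow) = 6×3490000/(24.5×133.1) = 6421 mm².
h = 80.13 mm.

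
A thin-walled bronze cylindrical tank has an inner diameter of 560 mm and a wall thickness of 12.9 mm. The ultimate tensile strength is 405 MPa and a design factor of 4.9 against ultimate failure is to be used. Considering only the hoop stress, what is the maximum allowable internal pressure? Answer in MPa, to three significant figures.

σ_allow = 405/4.9 = 82.65 MPa.
σ_h = pD/(2t) → p_allow = 2σ_allow t/D = 2×82.65×12.9/560 = 3.808 MPa.

p_allow = 3.81 MPa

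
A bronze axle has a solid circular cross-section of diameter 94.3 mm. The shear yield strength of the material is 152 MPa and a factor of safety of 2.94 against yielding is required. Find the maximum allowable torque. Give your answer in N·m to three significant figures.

τ_allow = 152/2.94 = 51.70 MPa.
For a solid shaft T_allow = τ_allow·πd³/16; πd³/16 = π×94.3³/16 = 164700 mm³.
T_allow = 51.70×164700 = 8.513×10^6 N·mm = 8513 N·m.

T_allow = 8510 N·m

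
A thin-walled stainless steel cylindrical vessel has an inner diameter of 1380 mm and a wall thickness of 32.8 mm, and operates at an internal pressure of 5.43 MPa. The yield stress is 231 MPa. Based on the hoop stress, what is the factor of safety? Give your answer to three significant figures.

n = 2.02

σ_h = pD/(2t) = 5.43×1380/(2×32.8) = 114.2 MPa.
n = 231/114.2 = 2.022.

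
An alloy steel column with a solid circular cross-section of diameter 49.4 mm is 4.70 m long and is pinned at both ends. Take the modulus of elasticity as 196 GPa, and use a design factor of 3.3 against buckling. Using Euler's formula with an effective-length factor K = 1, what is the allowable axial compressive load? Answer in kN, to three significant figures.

I = πd⁴/64 = π×49.4⁴/64 = 292300 mm⁴.
Effective length L_e = KL = 1×4.70 m = 4700 mm.
Euler critical load P_cr = π²EI/L_e² = π²×196000×292300/4700² = 25600 N.
P_allow = P_cr/n = 25600/3.3 = 7758 N.

P_allow = 7.76 kN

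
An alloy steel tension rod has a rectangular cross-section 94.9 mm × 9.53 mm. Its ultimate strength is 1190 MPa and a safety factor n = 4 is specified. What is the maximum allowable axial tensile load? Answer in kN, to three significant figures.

F_allow = 269 kN

σ_allow = 1190/4 = 297.5 MPa.
A = 94.9×9.53 = 904.4 mm².
F_allow = σ_allow × A = 297.5×904.4 = 269100 N.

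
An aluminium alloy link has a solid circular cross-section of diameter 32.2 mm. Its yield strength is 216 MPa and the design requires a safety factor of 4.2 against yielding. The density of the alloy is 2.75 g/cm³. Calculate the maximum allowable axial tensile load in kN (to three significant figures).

σ_allow = 216/4.2 = 51.43 MPa.
A = πd²/4 = π×32.2²/4 = 814.3 mm².
F_allow = σ_allow × A = 51.43×814.3 = 41880 N.

F_allow = 41.9 kN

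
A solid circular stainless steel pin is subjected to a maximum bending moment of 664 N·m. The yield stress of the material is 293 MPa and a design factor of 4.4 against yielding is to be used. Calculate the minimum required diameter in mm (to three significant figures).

σ_allow = 293/4.4 = 66.59 MPa.
For a solid circular section σ = 32M/(πd³), so d³ = 32M/(π σ_allow) = 32×664000/(π×66.59) = 101600 mm³.
d = 46.66 mm.

d = 46.7 mm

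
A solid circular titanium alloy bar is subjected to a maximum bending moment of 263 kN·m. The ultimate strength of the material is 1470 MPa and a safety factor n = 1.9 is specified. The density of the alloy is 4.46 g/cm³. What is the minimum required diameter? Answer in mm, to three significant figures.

σ_allow = 1470/1.9 = 773.7 MPa.
For a solid circular section σ = 32M/(πd³), so d³ = 32M/(π σ_allow) = 32×2.6300×10^8/(π×773.7) = 3.463×10^6 mm³.
d = 151.3 mm.

d = 151 mm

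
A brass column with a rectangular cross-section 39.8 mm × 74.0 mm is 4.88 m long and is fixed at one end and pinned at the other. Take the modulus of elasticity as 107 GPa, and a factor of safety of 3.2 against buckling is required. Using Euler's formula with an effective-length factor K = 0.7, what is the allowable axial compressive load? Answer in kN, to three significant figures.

P_allow = 11.0 kN

Buckling occurs about the weak axis: I_min = h·b³/12 = 74.0×39.8³/12 = 388800 mm⁴ (b = 39.8 mm is the smaller dimension).
Effective length L_e = KL = 0.7×4.88 m = 3416 mm.
Euler critical load P_cr = π²EI/L_e² = π²×107000×388800/3416² = 35180 N.
P_allow = P_cr/n = 35180/3.2 = 11000 N.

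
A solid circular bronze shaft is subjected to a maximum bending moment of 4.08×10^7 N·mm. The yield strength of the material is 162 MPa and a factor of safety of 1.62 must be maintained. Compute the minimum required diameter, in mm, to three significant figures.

σ_allow = 162/1.62 = 100.0 MPa.
For a solid circular section σ = 32M/(πd³), so d³ = 32M/(π σ_allow) = 32×4.0800×10^7/(π×100.0) = 4.156×10^6 mm³.
d = 160.8 mm.

d = 161 mm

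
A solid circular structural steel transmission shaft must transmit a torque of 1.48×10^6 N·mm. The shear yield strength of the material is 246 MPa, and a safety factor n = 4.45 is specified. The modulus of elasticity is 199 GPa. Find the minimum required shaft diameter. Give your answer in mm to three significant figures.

Allowable shear stress τ_allow = 246/4.45 = 55.28 MPa.
For a solid shaft τ = 16T/(πd³), so d³ = 16T/(π τ_allow) = 16×1480000/(π×55.28) = 136400 mm³.
d = (136400)^(1/3) = 51.47 mm.

d = 51.5 mm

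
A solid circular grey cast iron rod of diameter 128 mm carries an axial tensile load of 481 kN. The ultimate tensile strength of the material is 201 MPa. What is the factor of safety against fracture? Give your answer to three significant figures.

A = πd²/4 = 12870 mm².
σ = F/A = 481000/12870 = 37.38 MPa.
n = 201/37.38 = 5.377.

n = 5.38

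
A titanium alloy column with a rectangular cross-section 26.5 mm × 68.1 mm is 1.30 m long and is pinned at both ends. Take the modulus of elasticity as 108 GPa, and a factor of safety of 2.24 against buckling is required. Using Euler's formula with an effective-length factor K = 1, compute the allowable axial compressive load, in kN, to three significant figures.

Buckling occurs about the weak axis: I_min = h·b³/12 = 68.1×26.5³/12 = 105600 mm⁴ (b = 26.5 mm is the smaller dimension).
Effective length L_e = KL = 1×1.30 m = 1300 mm.
Euler critical load P_cr = π²EI/L_e² = π²×108000×105600/1300² = 66610 N.
P_allow = P_cr/n = 66610/2.24 = 29740 N.

P_allow = 29.7 kN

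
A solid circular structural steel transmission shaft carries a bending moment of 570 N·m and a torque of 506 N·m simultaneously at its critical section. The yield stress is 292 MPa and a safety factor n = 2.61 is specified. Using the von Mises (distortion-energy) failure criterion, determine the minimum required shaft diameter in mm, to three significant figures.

d = 40.3 mm

σ_allow = σ_y/n = 292/2.61 = 111.9 MPa.
For a solid shaft σ_b = 32M/(πd³) and τ = 16T/(πd³), so the von Mises stress is σ' = (16/πd³)·√(4M²+3T²).
√(4M²+3T²) = √(4×(570000)² + 3×(506000)²) = 1.438×10^6 N·mm.
d³ = 16×1.438×10^6/(π×111.9) = 65460 mm³.
d = 40.30 mm.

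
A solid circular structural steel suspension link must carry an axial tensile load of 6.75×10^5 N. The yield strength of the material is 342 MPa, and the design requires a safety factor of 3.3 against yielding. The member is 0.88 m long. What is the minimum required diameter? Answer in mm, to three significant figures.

Allowable stress σ_allow = 342/3.3 = 103.6 MPa.
Required area A = F/σ_allow = 675000/103.6 = 6513 mm².
A = πd²/4 → d = √(4A/π) = 91.06 mm.

d = 91.1 mm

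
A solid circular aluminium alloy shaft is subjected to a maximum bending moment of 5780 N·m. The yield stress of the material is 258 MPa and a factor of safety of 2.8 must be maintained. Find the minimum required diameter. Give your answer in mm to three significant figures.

σ_allow = 258/2.8 = 92.14 MPa.
For a solid circular section σ = 32M/(πd³), so d³ = 32M/(π σ_allow) = 32×5780000/(π×92.14) = 638900 mm³.
d = 86.13 mm.

d = 86.1 mm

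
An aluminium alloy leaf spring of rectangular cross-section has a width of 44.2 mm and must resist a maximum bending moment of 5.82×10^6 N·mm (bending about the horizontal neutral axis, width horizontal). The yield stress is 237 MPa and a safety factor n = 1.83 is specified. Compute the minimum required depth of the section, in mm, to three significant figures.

h = 78.1 mm

σ_allow = 237/1.83 = 129.5 MPa.
For a rectangular section σ = 6M/(bh²), so h² = 6M/(b σ_allow) = 6×5820000/(44.2×129.5) = 6100 mm².
h = 78.10 mm.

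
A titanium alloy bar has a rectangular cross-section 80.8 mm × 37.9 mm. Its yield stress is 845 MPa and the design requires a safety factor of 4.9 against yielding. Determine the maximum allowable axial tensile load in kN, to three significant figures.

σ_allow = 845/4.9 = 172.4 MPa.
A = 80.8×37.9 = 3062 mm².
F_allow = σ_allow × A = 172.4×3062 = 528100 N.

F_allow = 528 kN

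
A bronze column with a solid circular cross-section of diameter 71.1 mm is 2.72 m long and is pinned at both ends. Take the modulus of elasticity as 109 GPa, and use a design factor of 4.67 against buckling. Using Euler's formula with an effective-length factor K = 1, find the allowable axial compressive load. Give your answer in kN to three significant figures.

I = πd⁴/64 = π×71.1⁴/64 = 1.254×10^6 mm⁴.
Effective length L_e = KL = 1×2.72 m = 2720 mm.
Euler critical load P_cr = π²EI/L_e² = π²×109000×1.254×10^6/2720² = 182400 N.
P_allow = P_cr/n = 182400/4.67 = 39060 N.

P_allow = 39.1 kN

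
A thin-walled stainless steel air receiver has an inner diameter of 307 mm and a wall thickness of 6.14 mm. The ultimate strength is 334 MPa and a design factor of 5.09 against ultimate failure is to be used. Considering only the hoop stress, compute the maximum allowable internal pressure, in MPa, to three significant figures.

σ_allow = 334/5.09 = 65.62 MPa.
σ_h = pD/(2t) → p_allow = 2σ_allow t/D = 2×65.62×6.14/307 = 2.625 MPa.

p_allow = 2.62 MPa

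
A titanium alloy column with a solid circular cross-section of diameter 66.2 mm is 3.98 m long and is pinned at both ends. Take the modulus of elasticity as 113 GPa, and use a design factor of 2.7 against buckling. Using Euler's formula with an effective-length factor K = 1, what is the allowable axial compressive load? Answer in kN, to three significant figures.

I = πd⁴/64 = π×66.2⁴/64 = 942800 mm⁴.
Effective length L_e = KL = 1×3.98 m = 3980 mm.
Euler critical load P_cr = π²EI/L_e² = π²×113000×942800/3980² = 66380 N.
P_allow = P_cr/n = 66380/2.7 = 24580 N.

P_allow = 24.6 kN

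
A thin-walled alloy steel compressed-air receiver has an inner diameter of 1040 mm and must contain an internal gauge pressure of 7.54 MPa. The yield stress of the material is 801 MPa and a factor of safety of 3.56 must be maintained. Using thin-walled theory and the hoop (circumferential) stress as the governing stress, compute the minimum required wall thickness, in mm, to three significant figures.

t = 17.4 mm

σ_allow = 801/3.56 = 225.0 MPa.
Hoop stress σ_h = pD/(2t), so t = pD/(2σ_allow) = 7.54×1040/(2×225.0) = 17.43 mm.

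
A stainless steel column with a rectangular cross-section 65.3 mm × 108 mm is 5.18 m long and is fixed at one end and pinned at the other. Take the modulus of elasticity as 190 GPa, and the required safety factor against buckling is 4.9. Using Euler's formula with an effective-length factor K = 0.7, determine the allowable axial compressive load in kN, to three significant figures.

P_allow = 72.9 kN

Buckling occurs about the weak axis: I_min = h·b³/12 = 108×65.3³/12 = 2.506×10^6 mm⁴ (b = 65.3 mm is the smaller dimension).
Effective length L_e = KL = 0.7×5.18 m = 3626 mm.
Euler critical load P_cr = π²EI/L_e² = π²×190000×2.506×10^6/3626² = 357400 N.
P_allow = P_cr/n = 357400/4.9 = 72940 N.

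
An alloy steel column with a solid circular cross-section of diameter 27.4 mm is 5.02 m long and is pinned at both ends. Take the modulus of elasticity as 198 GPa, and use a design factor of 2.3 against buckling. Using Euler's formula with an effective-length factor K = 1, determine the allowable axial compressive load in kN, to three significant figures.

P_allow = 0.933 kN

I = πd⁴/64 = π×27.4⁴/64 = 27670 mm⁴.
Effective length L_e = KL = 1×5.02 m = 5020 mm.
Euler critical load P_cr = π²EI/L_e² = π²×198000×27670/5020² = 2146 N.
P_allow = P_cr/n = 2146/2.3 = 932.8 N.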